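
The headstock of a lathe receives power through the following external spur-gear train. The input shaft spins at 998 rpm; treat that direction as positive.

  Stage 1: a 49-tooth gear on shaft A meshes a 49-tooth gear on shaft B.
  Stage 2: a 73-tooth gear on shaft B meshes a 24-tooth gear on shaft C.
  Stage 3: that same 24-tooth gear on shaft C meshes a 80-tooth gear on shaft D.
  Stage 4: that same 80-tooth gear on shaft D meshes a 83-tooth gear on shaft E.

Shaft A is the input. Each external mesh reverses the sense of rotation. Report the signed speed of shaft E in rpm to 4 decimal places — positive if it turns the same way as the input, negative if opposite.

+877.7590 rpm (same as input, |ω| = 877.7590 rpm)

Stage 1 [49T→49T]: ω = 998.0000×49/49 = 998.0000 rpm, dir flips to −; running = −998.0000
Stage 2 [73T→24T]: ω = 998.0000×73/24 = 3035.5833 rpm, dir flips to +; running = +3035.5833
Stage 3 [24T→80T]: ω = 3035.5833×24/80 = 910.6750 rpm, dir flips to −; running = −910.6750
Stage 4 [80T→83T]: ω = 910.6750×80/83 = 877.7590 rpm, dir flips to +; running = +877.7590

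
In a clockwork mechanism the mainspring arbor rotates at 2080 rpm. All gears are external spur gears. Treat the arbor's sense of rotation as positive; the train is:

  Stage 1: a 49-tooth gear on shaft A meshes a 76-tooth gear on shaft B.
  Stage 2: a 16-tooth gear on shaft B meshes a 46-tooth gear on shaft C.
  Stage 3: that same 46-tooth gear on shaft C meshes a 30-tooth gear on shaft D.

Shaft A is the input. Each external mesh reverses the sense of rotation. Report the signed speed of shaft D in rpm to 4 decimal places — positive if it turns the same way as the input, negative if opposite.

-715.2281 rpm (opposite to input, |ω| = 715.2281 rpm)

Stage 1 [49T→76T]: ω = 2080.0000×49/76 = 1341.0526 rpm, dir flips to −; running = −1341.0526
Stage 2 [16T→46T]: ω = 1341.0526×16/46 = 466.4531 rpm, dir flips to +; running = +466.4531
Stage 3 [46T→30T]: ω = 466.4531×46/30 = 715.2281 rpm, dir flips to −; running = −715.2281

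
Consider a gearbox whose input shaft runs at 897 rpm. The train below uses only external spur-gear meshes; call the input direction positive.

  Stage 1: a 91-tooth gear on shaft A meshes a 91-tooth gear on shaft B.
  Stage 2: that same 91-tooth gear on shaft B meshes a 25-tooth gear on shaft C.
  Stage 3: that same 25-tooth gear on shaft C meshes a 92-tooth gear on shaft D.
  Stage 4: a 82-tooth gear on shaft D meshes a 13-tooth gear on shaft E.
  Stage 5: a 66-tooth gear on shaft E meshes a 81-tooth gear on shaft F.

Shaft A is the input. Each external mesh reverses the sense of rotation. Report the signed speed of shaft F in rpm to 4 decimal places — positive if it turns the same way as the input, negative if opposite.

Stage 1 [91T→91T]: ω = 897.0000×91/91 = 897.0000 rpm, dir flips to −; running = −897.0000
Stage 2 [91T→25T]: ω = 897.0000×91/25 = 3265.0800 rpm, dir flips to +; running = +3265.0800
Stage 3 [25T→92T]: ω = 3265.0800×25/92 = 887.2500 rpm, dir flips to −; running = −887.2500
Stage 4 [82T→13T]: ω = 887.2500×82/13 = 5596.5000 rpm, dir flips to +; running = +5596.5000
Stage 5 [66T→81T]: ω = 5596.5000×66/81 = 4560.1111 rpm, dir flips to −; running = −4560.1111

-4560.1111 rpm (opposite to input, |ω| = 4560.1111 rpm)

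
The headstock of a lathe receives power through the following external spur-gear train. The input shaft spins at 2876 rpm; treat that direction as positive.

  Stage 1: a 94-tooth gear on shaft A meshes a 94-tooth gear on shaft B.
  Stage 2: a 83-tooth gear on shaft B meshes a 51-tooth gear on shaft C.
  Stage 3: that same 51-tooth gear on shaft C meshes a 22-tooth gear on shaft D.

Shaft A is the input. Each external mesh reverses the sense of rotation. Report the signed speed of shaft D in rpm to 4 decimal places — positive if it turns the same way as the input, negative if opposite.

-10850.3636 rpm (opposite to input, |ω| = 10850.3636 rpm)

Stage 1 [94T→94T]: ω = 2876.0000×94/94 = 2876.0000 rpm, dir flips to −; running = −2876.0000
Stage 2 [83T→51T]: ω = 2876.0000×83/51 = 4680.5490 rpm, dir flips to +; running = +4680.5490
Stage 3 [51T→22T]: ω = 4680.5490×51/22 = 10850.3636 rpm, dir flips to −; running = −10850.3636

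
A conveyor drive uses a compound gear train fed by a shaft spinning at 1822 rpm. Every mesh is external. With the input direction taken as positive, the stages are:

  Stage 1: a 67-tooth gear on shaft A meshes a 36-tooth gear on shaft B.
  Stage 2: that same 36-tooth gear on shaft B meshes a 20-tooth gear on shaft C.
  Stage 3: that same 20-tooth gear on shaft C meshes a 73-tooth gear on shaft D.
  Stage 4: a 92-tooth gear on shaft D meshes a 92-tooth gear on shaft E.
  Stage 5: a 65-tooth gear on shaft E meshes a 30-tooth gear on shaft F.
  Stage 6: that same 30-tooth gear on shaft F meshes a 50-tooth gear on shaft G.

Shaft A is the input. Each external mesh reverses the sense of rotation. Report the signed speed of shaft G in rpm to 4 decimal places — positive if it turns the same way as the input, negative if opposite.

Stage 1 [67T→36T]: ω = 1822.0000×67/36 = 3390.9444 rpm, dir flips to −; running = −3390.9444
Stage 2 [36T→20T]: ω = 3390.9444×36/20 = 6103.7000 rpm, dir flips to +; running = +6103.7000
Stage 3 [20T→73T]: ω = 6103.7000×20/73 = 1672.2466 rpm, dir flips to −; running = −1672.2466
Stage 4 [92T→92T]: ω = 1672.2466×92/92 = 1672.2466 rpm, dir flips to +; running = +1672.2466
Stage 5 [65T→30T]: ω = 1672.2466×65/30 = 3623.2009 rpm, dir flips to −; running = −3623.2009
Stage 6 [30T→50T]: ω = 3623.2009×30/50 = 2173.9205 rpm, dir flips to +; running = +2173.9205

+2173.9205 rpm (same as input, |ω| = 2173.9205 rpm)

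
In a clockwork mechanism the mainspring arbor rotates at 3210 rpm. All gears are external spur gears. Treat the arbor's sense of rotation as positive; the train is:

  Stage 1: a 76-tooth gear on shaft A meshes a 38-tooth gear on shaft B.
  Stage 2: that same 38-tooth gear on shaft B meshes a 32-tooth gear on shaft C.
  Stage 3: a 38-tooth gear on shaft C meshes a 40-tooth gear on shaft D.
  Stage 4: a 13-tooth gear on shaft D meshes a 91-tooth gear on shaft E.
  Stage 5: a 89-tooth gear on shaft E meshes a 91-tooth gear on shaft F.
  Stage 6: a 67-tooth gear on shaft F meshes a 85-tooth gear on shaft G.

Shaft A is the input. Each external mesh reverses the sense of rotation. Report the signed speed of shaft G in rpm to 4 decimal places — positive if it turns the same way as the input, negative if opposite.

+797.6249 rpm (same as input, |ω| = 797.6249 rpm)

Stage 1 [76T→38T]: ω = 3210.0000×76/38 = 6420.0000 rpm, dir flips to −; running = −6420.0000
Stage 2 [38T→32T]: ω = 6420.0000×38/32 = 7623.7500 rpm, dir flips to +; running = +7623.7500
Stage 3 [38T→40T]: ω = 7623.7500×38/40 = 7242.5625 rpm, dir flips to −; running = −7242.5625
Stage 4 [13T→91T]: ω = 7242.5625×13/91 = 1034.6518 rpm, dir flips to +; running = +1034.6518
Stage 5 [89T→91T]: ω = 1034.6518×89/91 = 1011.9122 rpm, dir flips to −; running = −1011.9122
Stage 6 [67T→85T]: ω = 1011.9122×67/85 = 797.6249 rpm, dir flips to +; running = +797.6249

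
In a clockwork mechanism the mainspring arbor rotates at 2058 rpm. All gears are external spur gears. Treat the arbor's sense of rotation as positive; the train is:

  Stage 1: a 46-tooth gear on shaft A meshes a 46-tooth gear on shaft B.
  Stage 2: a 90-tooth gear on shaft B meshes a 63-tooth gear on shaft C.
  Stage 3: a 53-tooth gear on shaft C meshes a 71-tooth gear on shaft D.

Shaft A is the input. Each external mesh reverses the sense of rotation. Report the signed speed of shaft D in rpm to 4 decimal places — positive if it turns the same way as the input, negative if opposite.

Stage 1 [46T→46T]: ω = 2058.0000×46/46 = 2058.0000 rpm, dir flips to −; running = −2058.0000
Stage 2 [90T→63T]: ω = 2058.0000×90/63 = 2940.0000 rpm, dir flips to +; running = +2940.0000
Stage 3 [53T→71T]: ω = 2940.0000×53/71 = 2194.6479 rpm, dir flips to −; running = −2194.6479

-2194.6479 rpm (opposite to input, |ω| = 2194.6479 rpm)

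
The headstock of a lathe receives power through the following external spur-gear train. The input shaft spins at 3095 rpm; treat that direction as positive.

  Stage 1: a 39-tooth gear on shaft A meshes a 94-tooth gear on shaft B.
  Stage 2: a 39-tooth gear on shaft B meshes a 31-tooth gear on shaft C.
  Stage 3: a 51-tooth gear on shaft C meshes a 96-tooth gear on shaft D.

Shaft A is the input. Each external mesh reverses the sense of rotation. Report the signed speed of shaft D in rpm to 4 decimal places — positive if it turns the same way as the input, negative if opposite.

-858.2212 rpm (opposite to input, |ω| = 858.2212 rpm)

Stage 1 [39T→94T]: ω = 3095.0000×39/94 = 1284.0957 rpm, dir flips to −; running = −1284.0957
Stage 2 [39T→31T]: ω = 1284.0957×39/31 = 1615.4753 rpm, dir flips to +; running = +1615.4753
Stage 3 [51T→96T]: ω = 1615.4753×51/96 = 858.2212 rpm, dir flips to −; running = −858.2212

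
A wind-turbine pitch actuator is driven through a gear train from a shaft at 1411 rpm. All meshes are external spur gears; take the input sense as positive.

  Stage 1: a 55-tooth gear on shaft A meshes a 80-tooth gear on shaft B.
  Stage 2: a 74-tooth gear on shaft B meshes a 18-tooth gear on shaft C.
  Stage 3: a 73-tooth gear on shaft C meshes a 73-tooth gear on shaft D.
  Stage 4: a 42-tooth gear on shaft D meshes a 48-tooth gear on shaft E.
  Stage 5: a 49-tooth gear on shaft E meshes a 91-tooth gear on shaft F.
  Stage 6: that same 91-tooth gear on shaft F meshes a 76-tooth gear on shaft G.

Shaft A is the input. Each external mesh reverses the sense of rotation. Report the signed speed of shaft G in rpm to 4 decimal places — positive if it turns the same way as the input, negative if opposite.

+2249.8288 rpm (same as input, |ω| = 2249.8288 rpm)

Stage 1 [55T→80T]: ω = 1411.0000×55/80 = 970.0625 rpm, dir flips to −; running = −970.0625
Stage 2 [74T→18T]: ω = 970.0625×74/18 = 3988.0347 rpm, dir flips to +; running = +3988.0347
Stage 3 [73T→73T]: ω = 3988.0347×73/73 = 3988.0347 rpm, dir flips to −; running = −3988.0347
Stage 4 [42T→48T]: ω = 3988.0347×42/48 = 3489.5304 rpm, dir flips to +; running = +3489.5304
Stage 5 [49T→91T]: ω = 3489.5304×49/91 = 1878.9779 rpm, dir flips to −; running = −1878.9779
Stage 6 [91T→76T]: ω = 1878.9779×91/76 = 2249.8288 rpm, dir flips to +; running = +2249.8288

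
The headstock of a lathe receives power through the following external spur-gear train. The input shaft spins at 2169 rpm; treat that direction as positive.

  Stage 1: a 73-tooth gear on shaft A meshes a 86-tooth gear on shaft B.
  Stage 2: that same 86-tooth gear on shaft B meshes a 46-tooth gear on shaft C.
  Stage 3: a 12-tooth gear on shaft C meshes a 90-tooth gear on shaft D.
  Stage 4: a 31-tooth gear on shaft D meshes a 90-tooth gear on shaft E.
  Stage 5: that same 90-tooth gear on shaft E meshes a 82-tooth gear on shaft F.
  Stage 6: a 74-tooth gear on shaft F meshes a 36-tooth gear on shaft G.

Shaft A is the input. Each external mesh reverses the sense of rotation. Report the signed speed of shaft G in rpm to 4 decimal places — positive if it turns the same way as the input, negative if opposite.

+356.6485 rpm (same as input, |ω| = 356.6485 rpm)

Stage 1 [73T→86T]: ω = 2169.0000×73/86 = 1841.1279 rpm, dir flips to −; running = −1841.1279
Stage 2 [86T→46T]: ω = 1841.1279×86/46 = 3442.1087 rpm, dir flips to +; running = +3442.1087
Stage 3 [12T→90T]: ω = 3442.1087×12/90 = 458.9478 rpm, dir flips to −; running = −458.9478
Stage 4 [31T→90T]: ω = 458.9478×31/90 = 158.0820 rpm, dir flips to +; running = +158.0820
Stage 5 [90T→82T]: ω = 158.0820×90/82 = 173.5047 rpm, dir flips to −; running = −173.5047
Stage 6 [74T→36T]: ω = 173.5047×74/36 = 356.6485 rpm, dir flips to +; running = +356.6485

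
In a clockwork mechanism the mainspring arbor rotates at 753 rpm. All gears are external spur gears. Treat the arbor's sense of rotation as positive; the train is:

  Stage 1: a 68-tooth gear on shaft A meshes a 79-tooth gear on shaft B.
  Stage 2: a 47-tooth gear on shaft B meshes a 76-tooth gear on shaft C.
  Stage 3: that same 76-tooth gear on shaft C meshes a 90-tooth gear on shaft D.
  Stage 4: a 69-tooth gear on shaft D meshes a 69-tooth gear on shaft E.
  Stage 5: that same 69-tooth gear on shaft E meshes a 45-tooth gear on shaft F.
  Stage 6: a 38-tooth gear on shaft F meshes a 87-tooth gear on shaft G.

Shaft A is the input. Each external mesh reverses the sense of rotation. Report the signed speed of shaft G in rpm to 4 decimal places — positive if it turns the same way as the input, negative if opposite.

Stage 1 [68T→79T]: ω = 753.0000×68/79 = 648.1519 rpm, dir flips to −; running = −648.1519
Stage 2 [47T→76T]: ω = 648.1519×47/76 = 400.8308 rpm, dir flips to +; running = +400.8308
Stage 3 [76T→90T]: ω = 400.8308×76/90 = 338.4793 rpm, dir flips to −; running = −338.4793
Stage 4 [69T→69T]: ω = 338.4793×69/69 = 338.4793 rpm, dir flips to +; running = +338.4793
Stage 5 [69T→45T]: ω = 338.4793×69/45 = 519.0016 rpm, dir flips to −; running = −519.0016
Stage 6 [38T→87T]: ω = 519.0016×38/87 = 226.6904 rpm, dir flips to +; running = +226.6904

+226.6904 rpm (same as input, |ω| = 226.6904 rpm)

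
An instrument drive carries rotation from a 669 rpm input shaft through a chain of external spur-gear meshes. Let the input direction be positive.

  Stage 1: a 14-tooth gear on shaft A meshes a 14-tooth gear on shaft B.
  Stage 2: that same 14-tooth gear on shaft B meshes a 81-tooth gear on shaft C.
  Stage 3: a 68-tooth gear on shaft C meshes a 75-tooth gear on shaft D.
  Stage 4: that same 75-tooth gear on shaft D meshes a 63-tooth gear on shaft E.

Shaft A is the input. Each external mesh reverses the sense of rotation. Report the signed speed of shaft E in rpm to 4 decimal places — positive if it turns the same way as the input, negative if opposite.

+124.8066 rpm (same as input, |ω| = 124.8066 rpm)

Stage 1 [14T→14T]: ω = 669.0000×14/14 = 669.0000 rpm, dir flips to −; running = −669.0000
Stage 2 [14T→81T]: ω = 669.0000×14/81 = 115.6296 rpm, dir flips to +; running = +115.6296
Stage 3 [68T→75T]: ω = 115.6296×68/75 = 104.8375 rpm, dir flips to −; running = −104.8375
Stage 4 [75T→63T]: ω = 104.8375×75/63 = 124.8066 rpm, dir flips to +; running = +124.8066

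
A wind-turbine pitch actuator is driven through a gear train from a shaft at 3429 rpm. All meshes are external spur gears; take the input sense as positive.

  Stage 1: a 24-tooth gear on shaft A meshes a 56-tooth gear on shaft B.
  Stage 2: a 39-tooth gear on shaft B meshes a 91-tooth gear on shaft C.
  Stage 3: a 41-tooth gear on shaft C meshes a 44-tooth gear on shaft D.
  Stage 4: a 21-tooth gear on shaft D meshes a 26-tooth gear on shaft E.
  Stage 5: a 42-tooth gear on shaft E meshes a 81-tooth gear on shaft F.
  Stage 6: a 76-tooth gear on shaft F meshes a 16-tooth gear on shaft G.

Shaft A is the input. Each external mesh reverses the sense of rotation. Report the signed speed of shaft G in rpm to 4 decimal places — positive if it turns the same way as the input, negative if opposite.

Stage 1 [24T→56T]: ω = 3429.0000×24/56 = 1469.5714 rpm, dir flips to −; running = −1469.5714
Stage 2 [39T→91T]: ω = 1469.5714×39/91 = 629.8163 rpm, dir flips to +; running = +629.8163
Stage 3 [41T→44T]: ω = 629.8163×41/44 = 586.8743 rpm, dir flips to −; running = −586.8743
Stage 4 [21T→26T]: ω = 586.8743×21/26 = 474.0139 rpm, dir flips to +; running = +474.0139
Stage 5 [42T→81T]: ω = 474.0139×42/81 = 245.7850 rpm, dir flips to −; running = −245.7850
Stage 6 [76T→16T]: ω = 245.7850×76/16 = 1167.4786 rpm, dir flips to +; running = +1167.4786

+1167.4786 rpm (same as input, |ω| = 1167.4786 rpm)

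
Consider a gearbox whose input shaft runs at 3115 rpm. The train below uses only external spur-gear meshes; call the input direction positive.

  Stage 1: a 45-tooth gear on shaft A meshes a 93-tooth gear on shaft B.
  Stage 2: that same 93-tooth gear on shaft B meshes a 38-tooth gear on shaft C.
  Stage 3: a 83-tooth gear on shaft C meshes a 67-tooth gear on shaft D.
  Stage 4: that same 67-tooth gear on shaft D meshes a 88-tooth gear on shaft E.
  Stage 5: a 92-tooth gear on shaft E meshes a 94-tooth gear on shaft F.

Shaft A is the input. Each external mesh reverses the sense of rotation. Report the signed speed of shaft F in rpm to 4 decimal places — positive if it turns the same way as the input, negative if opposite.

-3405.1979 rpm (opposite to input, |ω| = 3405.1979 rpm)

Stage 1 [45T→93T]: ω = 3115.0000×45/93 = 1507.2581 rpm, dir flips to −; running = −1507.2581
Stage 2 [93T→38T]: ω = 1507.2581×93/38 = 3688.8158 rpm, dir flips to +; running = +3688.8158
Stage 3 [83T→67T]: ω = 3688.8158×83/67 = 4569.7270 rpm, dir flips to −; running = −4569.7270
Stage 4 [67T→88T]: ω = 4569.7270×67/88 = 3479.2240 rpm, dir flips to +; running = +3479.2240
Stage 5 [92T→94T]: ω = 3479.2240×92/94 = 3405.1979 rpm, dir flips to −; running = −3405.1979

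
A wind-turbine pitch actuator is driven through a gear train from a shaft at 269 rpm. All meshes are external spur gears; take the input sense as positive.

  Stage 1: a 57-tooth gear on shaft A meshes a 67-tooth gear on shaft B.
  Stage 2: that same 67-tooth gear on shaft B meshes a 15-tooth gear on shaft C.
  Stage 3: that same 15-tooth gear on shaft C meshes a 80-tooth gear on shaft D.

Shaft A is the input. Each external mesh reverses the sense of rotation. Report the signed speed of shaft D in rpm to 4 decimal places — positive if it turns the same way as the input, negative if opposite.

Stage 1 [57T→67T]: ω = 269.0000×57/67 = 228.8507 rpm, dir flips to −; running = −228.8507
Stage 2 [67T→15T]: ω = 228.8507×67/15 = 1022.2000 rpm, dir flips to +; running = +1022.2000
Stage 3 [15T→80T]: ω = 1022.2000×15/80 = 191.6625 rpm, dir flips to −; running = −191.6625

-191.6625 rpm (opposite to input, |ω| = 191.6625 rpm)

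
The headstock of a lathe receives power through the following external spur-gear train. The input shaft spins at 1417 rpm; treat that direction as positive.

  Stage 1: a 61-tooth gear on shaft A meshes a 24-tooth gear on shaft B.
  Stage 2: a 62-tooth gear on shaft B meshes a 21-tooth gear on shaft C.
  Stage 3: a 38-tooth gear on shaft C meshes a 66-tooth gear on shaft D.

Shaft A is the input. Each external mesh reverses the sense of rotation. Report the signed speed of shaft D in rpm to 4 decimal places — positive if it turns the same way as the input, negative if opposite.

-6122.1011 rpm (opposite to input, |ω| = 6122.1011 rpm)

Stage 1 [61T→24T]: ω = 1417.0000×61/24 = 3601.5417 rpm, dir flips to −; running = −3601.5417
Stage 2 [62T→21T]: ω = 3601.5417×62/21 = 10633.1230 rpm, dir flips to +; running = +10633.1230
Stage 3 [38T→66T]: ω = 10633.1230×38/66 = 6122.1011 rpm, dir flips to −; running = −6122.1011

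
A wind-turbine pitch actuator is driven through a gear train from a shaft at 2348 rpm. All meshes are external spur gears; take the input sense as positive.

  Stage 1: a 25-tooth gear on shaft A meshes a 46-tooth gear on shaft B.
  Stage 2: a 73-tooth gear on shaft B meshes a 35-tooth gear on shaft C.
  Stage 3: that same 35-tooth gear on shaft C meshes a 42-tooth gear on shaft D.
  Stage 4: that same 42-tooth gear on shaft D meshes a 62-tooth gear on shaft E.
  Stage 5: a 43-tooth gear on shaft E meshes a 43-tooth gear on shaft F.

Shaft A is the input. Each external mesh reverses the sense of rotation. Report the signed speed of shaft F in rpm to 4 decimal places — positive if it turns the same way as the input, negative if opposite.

Stage 1 [25T→46T]: ω = 2348.0000×25/46 = 1276.0870 rpm, dir flips to −; running = −1276.0870
Stage 2 [73T→35T]: ω = 1276.0870×73/35 = 2661.5528 rpm, dir flips to +; running = +2661.5528
Stage 3 [35T→42T]: ω = 2661.5528×35/42 = 2217.9607 rpm, dir flips to −; running = −2217.9607
Stage 4 [42T→62T]: ω = 2217.9607×42/62 = 1502.4895 rpm, dir flips to +; running = +1502.4895
Stage 5 [43T→43T]: ω = 1502.4895×43/43 = 1502.4895 rpm, dir flips to −; running = −1502.4895

-1502.4895 rpm (opposite to input, |ω| = 1502.4895 rpm)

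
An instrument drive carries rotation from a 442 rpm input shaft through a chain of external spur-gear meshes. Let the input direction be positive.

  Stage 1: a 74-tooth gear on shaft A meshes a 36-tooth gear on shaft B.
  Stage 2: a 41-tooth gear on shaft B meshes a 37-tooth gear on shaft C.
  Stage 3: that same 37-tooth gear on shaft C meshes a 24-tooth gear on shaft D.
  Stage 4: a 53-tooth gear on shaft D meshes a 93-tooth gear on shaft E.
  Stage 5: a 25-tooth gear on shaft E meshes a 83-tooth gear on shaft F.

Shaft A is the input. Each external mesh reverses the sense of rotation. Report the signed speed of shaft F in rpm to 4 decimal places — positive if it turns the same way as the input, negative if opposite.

Stage 1 [74T→36T]: ω = 442.0000×74/36 = 908.5556 rpm, dir flips to −; running = −908.5556
Stage 2 [41T→37T]: ω = 908.5556×41/37 = 1006.7778 rpm, dir flips to +; running = +1006.7778
Stage 3 [37T→24T]: ω = 1006.7778×37/24 = 1552.1157 rpm, dir flips to −; running = −1552.1157
Stage 4 [53T→93T]: ω = 1552.1157×53/93 = 884.5391 rpm, dir flips to +; running = +884.5391
Stage 5 [25T→83T]: ω = 884.5391×25/83 = 266.4274 rpm, dir flips to −; running = −266.4274

-266.4274 rpm (opposite to input, |ω| = 266.4274 rpm)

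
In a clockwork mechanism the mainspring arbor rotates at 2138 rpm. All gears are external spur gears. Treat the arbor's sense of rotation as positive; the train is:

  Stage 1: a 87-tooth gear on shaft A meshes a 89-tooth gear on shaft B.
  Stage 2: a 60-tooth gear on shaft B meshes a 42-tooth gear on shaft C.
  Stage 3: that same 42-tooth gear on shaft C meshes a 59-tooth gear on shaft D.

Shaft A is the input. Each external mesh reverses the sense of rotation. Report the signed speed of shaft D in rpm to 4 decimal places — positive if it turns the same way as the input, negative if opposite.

Stage 1 [87T→89T]: ω = 2138.0000×87/89 = 2089.9551 rpm, dir flips to −; running = −2089.9551
Stage 2 [60T→42T]: ω = 2089.9551×60/42 = 2985.6501 rpm, dir flips to +; running = +2985.6501
Stage 3 [42T→59T]: ω = 2985.6501×42/59 = 2125.3780 rpm, dir flips to −; running = −2125.3780

-2125.3780 rpm (opposite to input, |ω| = 2125.3780 rpm)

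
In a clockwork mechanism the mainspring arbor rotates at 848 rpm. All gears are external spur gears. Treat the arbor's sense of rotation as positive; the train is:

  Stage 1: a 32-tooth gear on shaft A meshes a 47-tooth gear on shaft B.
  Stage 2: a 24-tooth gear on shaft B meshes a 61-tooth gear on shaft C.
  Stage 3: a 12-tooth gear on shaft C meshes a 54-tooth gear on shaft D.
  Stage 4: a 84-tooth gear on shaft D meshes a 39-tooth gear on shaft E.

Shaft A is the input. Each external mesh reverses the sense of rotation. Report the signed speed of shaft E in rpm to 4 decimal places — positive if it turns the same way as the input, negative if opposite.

Stage 1 [32T→47T]: ω = 848.0000×32/47 = 577.3617 rpm, dir flips to −; running = −577.3617
Stage 2 [24T→61T]: ω = 577.3617×24/61 = 227.1587 rpm, dir flips to +; running = +227.1587
Stage 3 [12T→54T]: ω = 227.1587×12/54 = 50.4797 rpm, dir flips to −; running = −50.4797
Stage 4 [84T→39T]: ω = 50.4797×84/39 = 108.7255 rpm, dir flips to +; running = +108.7255

+108.7255 rpm (same as input, |ω| = 108.7255 rpm)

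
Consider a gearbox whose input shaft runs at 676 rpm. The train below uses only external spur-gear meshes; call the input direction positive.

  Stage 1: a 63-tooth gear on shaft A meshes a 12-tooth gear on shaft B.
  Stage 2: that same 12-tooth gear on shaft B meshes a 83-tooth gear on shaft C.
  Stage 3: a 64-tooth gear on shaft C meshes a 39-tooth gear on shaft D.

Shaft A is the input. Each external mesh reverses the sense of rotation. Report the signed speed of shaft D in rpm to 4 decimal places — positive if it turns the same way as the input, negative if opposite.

Stage 1 [63T→12T]: ω = 676.0000×63/12 = 3549.0000 rpm, dir flips to −; running = −3549.0000
Stage 2 [12T→83T]: ω = 3549.0000×12/83 = 513.1084 rpm, dir flips to +; running = +513.1084
Stage 3 [64T→39T]: ω = 513.1084×64/39 = 842.0241 rpm, dir flips to −; running = −842.0241

-842.0241 rpm (opposite to input, |ω| = 842.0241 rpm)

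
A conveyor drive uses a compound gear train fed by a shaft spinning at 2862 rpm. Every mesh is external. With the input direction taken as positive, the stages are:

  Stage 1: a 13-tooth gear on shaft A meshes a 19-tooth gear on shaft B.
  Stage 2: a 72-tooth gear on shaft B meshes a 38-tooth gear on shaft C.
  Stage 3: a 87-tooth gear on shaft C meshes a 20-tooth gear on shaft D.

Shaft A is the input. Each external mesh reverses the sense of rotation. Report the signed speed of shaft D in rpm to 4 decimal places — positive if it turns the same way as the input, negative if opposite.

Stage 1 [13T→19T]: ω = 2862.0000×13/19 = 1958.2105 rpm, dir flips to −; running = −1958.2105
Stage 2 [72T→38T]: ω = 1958.2105×72/38 = 3710.2936 rpm, dir flips to +; running = +3710.2936
Stage 3 [87T→20T]: ω = 3710.2936×87/20 = 16139.7773 rpm, dir flips to −; running = −16139.7773

-16139.7773 rpm (opposite to input, |ω| = 16139.7773 rpm)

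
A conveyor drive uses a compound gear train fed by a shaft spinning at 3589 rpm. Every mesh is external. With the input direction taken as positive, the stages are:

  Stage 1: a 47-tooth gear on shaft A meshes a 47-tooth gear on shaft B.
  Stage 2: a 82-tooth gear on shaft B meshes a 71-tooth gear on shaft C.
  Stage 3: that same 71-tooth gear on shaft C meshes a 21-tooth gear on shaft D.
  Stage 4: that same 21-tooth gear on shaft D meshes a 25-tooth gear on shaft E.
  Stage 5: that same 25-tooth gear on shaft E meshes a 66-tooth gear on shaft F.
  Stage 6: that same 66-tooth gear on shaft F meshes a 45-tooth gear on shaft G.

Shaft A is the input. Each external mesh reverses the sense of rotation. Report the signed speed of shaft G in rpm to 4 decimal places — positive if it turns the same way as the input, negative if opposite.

+6539.9556 rpm (same as input, |ω| = 6539.9556 rpm)

Stage 1 [47T→47T]: ω = 3589.0000×47/47 = 3589.0000 rpm, dir flips to −; running = −3589.0000
Stage 2 [82T→71T]: ω = 3589.0000×82/71 = 4145.0423 rpm, dir flips to +; running = +4145.0423
Stage 3 [71T→21T]: ω = 4145.0423×71/21 = 14014.1905 rpm, dir flips to −; running = −14014.1905
Stage 4 [21T→25T]: ω = 14014.1905×21/25 = 11771.9200 rpm, dir flips to +; running = +11771.9200
Stage 5 [25T→66T]: ω = 11771.9200×25/66 = 4459.0606 rpm, dir flips to −; running = −4459.0606
Stage 6 [66T→45T]: ω = 4459.0606×66/45 = 6539.9556 rpm, dir flips to +; running = +6539.9556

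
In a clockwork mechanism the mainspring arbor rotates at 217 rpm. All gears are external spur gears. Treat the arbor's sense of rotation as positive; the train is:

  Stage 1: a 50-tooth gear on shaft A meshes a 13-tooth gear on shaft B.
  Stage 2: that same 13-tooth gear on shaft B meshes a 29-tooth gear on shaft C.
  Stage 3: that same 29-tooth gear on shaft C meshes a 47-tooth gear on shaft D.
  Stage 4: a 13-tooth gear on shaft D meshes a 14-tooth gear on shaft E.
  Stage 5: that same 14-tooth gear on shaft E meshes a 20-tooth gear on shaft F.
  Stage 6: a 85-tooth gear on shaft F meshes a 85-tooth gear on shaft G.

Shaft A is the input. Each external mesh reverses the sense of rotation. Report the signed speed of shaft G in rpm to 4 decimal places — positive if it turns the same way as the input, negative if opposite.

+150.0532 rpm (same as input, |ω| = 150.0532 rpm)

Stage 1 [50T→13T]: ω = 217.0000×50/13 = 834.6154 rpm, dir flips to −; running = −834.6154
Stage 2 [13T→29T]: ω = 834.6154×13/29 = 374.1379 rpm, dir flips to +; running = +374.1379
Stage 3 [29T→47T]: ω = 374.1379×29/47 = 230.8511 rpm, dir flips to −; running = −230.8511
Stage 4 [13T→14T]: ω = 230.8511×13/14 = 214.3617 rpm, dir flips to +; running = +214.3617
Stage 5 [14T→20T]: ω = 214.3617×14/20 = 150.0532 rpm, dir flips to −; running = −150.0532
Stage 6 [85T→85T]: ω = 150.0532×85/85 = 150.0532 rpm, dir flips to +; running = +150.0532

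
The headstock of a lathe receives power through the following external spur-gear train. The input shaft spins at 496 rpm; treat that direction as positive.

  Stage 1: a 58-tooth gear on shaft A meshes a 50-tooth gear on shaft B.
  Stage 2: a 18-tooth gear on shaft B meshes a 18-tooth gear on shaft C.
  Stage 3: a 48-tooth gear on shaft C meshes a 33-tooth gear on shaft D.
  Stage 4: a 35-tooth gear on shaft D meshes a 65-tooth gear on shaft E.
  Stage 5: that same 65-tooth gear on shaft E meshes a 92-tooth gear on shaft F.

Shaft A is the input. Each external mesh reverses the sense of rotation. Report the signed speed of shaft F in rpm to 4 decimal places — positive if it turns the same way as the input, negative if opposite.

-318.3810 rpm (opposite to input, |ω| = 318.3810 rpm)

Stage 1 [58T→50T]: ω = 496.0000×58/50 = 575.3600 rpm, dir flips to −; running = −575.3600
Stage 2 [18T→18T]: ω = 575.3600×18/18 = 575.3600 rpm, dir flips to +; running = +575.3600
Stage 3 [48T→33T]: ω = 575.3600×48/33 = 836.8873 rpm, dir flips to −; running = −836.8873
Stage 4 [35T→65T]: ω = 836.8873×35/65 = 450.6316 rpm, dir flips to +; running = +450.6316
Stage 5 [65T→92T]: ω = 450.6316×65/92 = 318.3810 rpm, dir flips to −; running = −318.3810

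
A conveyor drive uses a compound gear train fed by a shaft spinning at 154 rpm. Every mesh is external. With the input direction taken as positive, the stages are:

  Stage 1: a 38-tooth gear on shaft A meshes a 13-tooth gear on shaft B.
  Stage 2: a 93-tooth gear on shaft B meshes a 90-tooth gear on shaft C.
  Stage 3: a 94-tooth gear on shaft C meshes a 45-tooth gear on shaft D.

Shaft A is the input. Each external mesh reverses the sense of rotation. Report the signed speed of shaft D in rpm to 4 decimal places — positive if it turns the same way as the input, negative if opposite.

-971.6654 rpm (opposite to input, |ω| = 971.6654 rpm)

Stage 1 [38T→13T]: ω = 154.0000×38/13 = 450.1538 rpm, dir flips to −; running = −450.1538
Stage 2 [93T→90T]: ω = 450.1538×93/90 = 465.1590 rpm, dir flips to +; running = +465.1590
Stage 3 [94T→45T]: ω = 465.1590×94/45 = 971.6654 rpm, dir flips to −; running = −971.6654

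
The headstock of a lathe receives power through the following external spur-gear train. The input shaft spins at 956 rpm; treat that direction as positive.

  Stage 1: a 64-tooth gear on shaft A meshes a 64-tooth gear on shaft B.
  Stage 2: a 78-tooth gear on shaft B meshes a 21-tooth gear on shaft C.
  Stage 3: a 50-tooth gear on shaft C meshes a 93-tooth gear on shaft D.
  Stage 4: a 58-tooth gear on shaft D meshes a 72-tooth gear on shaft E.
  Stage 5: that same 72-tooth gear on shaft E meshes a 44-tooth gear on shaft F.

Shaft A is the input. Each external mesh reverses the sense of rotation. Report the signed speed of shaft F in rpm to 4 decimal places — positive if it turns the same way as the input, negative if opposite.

-2516.4921 rpm (opposite to input, |ω| = 2516.4921 rpm)

Stage 1 [64T→64T]: ω = 956.0000×64/64 = 956.0000 rpm, dir flips to −; running = −956.0000
Stage 2 [78T→21T]: ω = 956.0000×78/21 = 3550.8571 rpm, dir flips to +; running = +3550.8571
Stage 3 [50T→93T]: ω = 3550.8571×50/93 = 1909.0630 rpm, dir flips to −; running = −1909.0630
Stage 4 [58T→72T]: ω = 1909.0630×58/72 = 1537.8563 rpm, dir flips to +; running = +1537.8563
Stage 5 [72T→44T]: ω = 1537.8563×72/44 = 2516.4921 rpm, dir flips to −; running = −2516.4921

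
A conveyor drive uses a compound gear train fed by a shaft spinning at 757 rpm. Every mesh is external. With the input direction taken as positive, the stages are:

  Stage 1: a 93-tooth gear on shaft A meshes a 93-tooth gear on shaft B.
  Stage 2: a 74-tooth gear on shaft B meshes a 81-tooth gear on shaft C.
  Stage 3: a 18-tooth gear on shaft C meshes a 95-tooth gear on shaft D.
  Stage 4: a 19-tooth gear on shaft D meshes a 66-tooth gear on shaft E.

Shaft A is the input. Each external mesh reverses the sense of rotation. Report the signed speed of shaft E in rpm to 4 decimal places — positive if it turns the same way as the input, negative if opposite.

Stage 1 [93T→93T]: ω = 757.0000×93/93 = 757.0000 rpm, dir flips to −; running = −757.0000
Stage 2 [74T→81T]: ω = 757.0000×74/81 = 691.5802 rpm, dir flips to +; running = +691.5802
Stage 3 [18T→95T]: ω = 691.5802×18/95 = 131.0363 rpm, dir flips to −; running = −131.0363
Stage 4 [19T→66T]: ω = 131.0363×19/66 = 37.7226 rpm, dir flips to +; running = +37.7226

+37.7226 rpm (same as input, |ω| = 37.7226 rpm)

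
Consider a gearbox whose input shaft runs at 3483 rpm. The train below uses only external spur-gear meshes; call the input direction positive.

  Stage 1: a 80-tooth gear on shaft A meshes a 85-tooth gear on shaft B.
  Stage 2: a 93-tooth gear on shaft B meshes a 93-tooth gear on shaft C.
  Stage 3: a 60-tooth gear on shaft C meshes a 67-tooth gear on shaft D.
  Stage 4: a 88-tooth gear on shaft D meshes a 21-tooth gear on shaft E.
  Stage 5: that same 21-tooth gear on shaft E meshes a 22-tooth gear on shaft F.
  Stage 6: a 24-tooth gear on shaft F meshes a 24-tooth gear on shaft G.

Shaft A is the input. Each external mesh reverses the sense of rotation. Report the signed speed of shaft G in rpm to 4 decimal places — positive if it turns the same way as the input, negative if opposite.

+11742.5110 rpm (same as input, |ω| = 11742.5110 rpm)

Stage 1 [80T→85T]: ω = 3483.0000×80/85 = 3278.1176 rpm, dir flips to −; running = −3278.1176
Stage 2 [93T→93T]: ω = 3278.1176×93/93 = 3278.1176 rpm, dir flips to +; running = +3278.1176
Stage 3 [60T→67T]: ω = 3278.1176×60/67 = 2935.6277 rpm, dir flips to −; running = −2935.6277
Stage 4 [88T→21T]: ω = 2935.6277×88/21 = 12301.6782 rpm, dir flips to +; running = +12301.6782
Stage 5 [21T→22T]: ω = 12301.6782×21/22 = 11742.5110 rpm, dir flips to −; running = −11742.5110
Stage 6 [24T→24T]: ω = 11742.5110×24/24 = 11742.5110 rpm, dir flips to +; running = +11742.5110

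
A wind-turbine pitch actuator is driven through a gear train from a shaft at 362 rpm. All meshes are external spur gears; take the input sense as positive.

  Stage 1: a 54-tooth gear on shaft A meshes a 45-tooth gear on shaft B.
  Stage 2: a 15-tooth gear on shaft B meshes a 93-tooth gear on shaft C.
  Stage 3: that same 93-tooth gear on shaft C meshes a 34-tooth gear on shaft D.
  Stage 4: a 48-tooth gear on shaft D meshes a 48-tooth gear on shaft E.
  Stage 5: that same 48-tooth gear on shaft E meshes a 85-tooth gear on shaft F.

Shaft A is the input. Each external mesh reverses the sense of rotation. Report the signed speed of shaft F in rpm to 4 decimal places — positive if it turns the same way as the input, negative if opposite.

Stage 1 [54T→45T]: ω = 362.0000×54/45 = 434.4000 rpm, dir flips to −; running = −434.4000
Stage 2 [15T→93T]: ω = 434.4000×15/93 = 70.0645 rpm, dir flips to +; running = +70.0645
Stage 3 [93T→34T]: ω = 70.0645×93/34 = 191.6471 rpm, dir flips to −; running = −191.6471
Stage 4 [48T→48T]: ω = 191.6471×48/48 = 191.6471 rpm, dir flips to +; running = +191.6471
Stage 5 [48T→85T]: ω = 191.6471×48/85 = 108.2242 rpm, dir flips to −; running = −108.2242

-108.2242 rpm (opposite to input, |ω| = 108.2242 rpm)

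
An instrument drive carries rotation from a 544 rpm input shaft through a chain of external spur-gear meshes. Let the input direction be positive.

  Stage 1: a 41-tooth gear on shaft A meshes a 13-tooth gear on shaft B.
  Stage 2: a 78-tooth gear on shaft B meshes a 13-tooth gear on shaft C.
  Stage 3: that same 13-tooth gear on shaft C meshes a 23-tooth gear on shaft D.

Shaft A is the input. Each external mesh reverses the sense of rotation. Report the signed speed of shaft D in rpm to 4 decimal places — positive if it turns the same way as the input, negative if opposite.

-5818.4348 rpm (opposite to input, |ω| = 5818.4348 rpm)

Stage 1 [41T→13T]: ω = 544.0000×41/13 = 1715.6923 rpm, dir flips to −; running = −1715.6923
Stage 2 [78T→13T]: ω = 1715.6923×78/13 = 10294.1538 rpm, dir flips to +; running = +10294.1538
Stage 3 [13T→23T]: ω = 10294.1538×13/23 = 5818.4348 rpm, dir flips to −; running = −5818.4348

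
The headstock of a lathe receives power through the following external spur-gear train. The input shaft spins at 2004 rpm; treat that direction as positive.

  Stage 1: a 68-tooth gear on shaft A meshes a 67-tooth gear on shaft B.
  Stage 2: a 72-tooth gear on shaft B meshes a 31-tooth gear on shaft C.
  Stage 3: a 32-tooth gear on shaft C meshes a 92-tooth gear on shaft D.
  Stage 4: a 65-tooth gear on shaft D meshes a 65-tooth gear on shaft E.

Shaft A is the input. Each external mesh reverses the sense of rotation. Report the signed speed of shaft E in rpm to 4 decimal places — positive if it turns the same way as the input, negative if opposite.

+1643.1030 rpm (same as input, |ω| = 1643.1030 rpm)

Stage 1 [68T→67T]: ω = 2004.0000×68/67 = 2033.9104 rpm, dir flips to −; running = −2033.9104
Stage 2 [72T→31T]: ω = 2033.9104×72/31 = 4723.9210 rpm, dir flips to +; running = +4723.9210
Stage 3 [32T→92T]: ω = 4723.9210×32/92 = 1643.1030 rpm, dir flips to −; running = −1643.1030
Stage 4 [65T→65T]: ω = 1643.1030×65/65 = 1643.1030 rpm, dir flips to +; running = +1643.1030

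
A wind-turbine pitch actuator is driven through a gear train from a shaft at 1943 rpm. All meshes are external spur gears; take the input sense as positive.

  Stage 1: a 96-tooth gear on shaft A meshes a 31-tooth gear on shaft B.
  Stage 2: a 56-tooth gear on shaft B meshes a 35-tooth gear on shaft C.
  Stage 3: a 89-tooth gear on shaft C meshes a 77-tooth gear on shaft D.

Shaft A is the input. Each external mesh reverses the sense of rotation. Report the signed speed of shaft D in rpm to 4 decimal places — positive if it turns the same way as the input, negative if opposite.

-11127.6025 rpm (opposite to input, |ω| = 11127.6025 rpm)

Stage 1 [96T→31T]: ω = 1943.0000×96/31 = 6017.0323 rpm, dir flips to −; running = −6017.0323
Stage 2 [56T→35T]: ω = 6017.0323×56/35 = 9627.2516 rpm, dir flips to +; running = +9627.2516
Stage 3 [89T→77T]: ω = 9627.2516×89/77 = 11127.6025 rpm, dir flips to −; running = −11127.6025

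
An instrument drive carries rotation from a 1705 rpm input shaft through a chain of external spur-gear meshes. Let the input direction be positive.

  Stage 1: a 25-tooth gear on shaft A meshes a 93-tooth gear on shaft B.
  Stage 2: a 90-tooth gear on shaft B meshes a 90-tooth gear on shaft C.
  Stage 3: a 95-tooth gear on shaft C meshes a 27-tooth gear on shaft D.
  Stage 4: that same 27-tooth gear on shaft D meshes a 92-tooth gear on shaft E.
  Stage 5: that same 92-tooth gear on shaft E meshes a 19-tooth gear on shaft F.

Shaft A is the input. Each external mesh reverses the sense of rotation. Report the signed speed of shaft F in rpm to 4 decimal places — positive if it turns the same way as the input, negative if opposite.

Stage 1 [25T→93T]: ω = 1705.0000×25/93 = 458.3333 rpm, dir flips to −; running = −458.3333
Stage 2 [90T→90T]: ω = 458.3333×90/90 = 458.3333 rpm, dir flips to +; running = +458.3333
Stage 3 [95T→27T]: ω = 458.3333×95/27 = 1612.6543 rpm, dir flips to −; running = −1612.6543
Stage 4 [27T→92T]: ω = 1612.6543×27/92 = 473.2790 rpm, dir flips to +; running = +473.2790
Stage 5 [92T→19T]: ω = 473.2790×92/19 = 2291.6667 rpm, dir flips to −; running = −2291.6667

-2291.6667 rpm (opposite to input, |ω| = 2291.6667 rpm)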